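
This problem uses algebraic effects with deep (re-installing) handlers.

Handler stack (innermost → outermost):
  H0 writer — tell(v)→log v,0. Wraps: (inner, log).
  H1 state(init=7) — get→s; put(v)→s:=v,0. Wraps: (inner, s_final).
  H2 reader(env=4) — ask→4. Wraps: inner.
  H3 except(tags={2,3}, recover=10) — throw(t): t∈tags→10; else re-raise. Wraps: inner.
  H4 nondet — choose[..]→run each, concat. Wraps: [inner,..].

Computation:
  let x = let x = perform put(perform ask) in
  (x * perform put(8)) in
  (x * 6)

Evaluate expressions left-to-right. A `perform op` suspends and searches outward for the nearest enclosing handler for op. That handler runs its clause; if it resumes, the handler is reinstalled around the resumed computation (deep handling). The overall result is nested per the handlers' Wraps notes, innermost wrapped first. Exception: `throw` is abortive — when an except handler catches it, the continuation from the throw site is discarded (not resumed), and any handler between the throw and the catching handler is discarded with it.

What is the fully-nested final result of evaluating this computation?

Answer: [((0, ()), 8)]

Step-by-step:
ask @ H2 ⇒ 4
put(4) @ H1 ⇒ s:=4
put(8) @ H1 ⇒ s:=8
H0 returns (0, ())
H1 returns ((0, ()), 8)
H2 returns ((0, ()), 8)
H3 returns ((0, ()), 8)
H4 returns [((0, ()), 8)]
= [((0, ()), 8)]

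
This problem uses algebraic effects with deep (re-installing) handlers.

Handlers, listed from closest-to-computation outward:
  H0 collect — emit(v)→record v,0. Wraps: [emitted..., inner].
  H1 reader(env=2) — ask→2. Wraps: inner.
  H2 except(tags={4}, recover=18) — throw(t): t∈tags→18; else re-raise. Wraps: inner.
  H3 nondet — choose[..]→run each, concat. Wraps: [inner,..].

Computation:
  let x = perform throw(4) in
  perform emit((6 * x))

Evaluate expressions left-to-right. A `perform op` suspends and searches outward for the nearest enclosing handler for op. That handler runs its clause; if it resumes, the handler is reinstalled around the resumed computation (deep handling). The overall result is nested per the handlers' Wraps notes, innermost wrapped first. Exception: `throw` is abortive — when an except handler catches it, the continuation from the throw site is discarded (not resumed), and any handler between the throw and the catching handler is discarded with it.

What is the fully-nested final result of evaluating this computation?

Working:
throw(4) @ H2 caught ⇒ 18
H3 returns [18]
= [18]

Answer: [18]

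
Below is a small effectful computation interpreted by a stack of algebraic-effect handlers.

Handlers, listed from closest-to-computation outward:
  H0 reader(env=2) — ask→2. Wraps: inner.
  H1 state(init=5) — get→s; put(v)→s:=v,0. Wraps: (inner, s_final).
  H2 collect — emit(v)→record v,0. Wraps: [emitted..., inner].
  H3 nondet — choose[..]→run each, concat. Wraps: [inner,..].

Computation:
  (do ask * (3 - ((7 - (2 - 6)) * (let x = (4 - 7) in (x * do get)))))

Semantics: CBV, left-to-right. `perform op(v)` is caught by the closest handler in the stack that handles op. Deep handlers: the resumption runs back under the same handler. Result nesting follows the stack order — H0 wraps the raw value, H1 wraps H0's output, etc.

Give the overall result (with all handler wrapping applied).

Working:
ask @ H0 ⇒ 2
get @ H1 ⇒ 5
H0 returns 336
H1 returns (336, 5)
H2 returns [(336, 5)]
H3 returns [[(336, 5)]]
= [[(336, 5)]]

Answer: [[(336, 5)]]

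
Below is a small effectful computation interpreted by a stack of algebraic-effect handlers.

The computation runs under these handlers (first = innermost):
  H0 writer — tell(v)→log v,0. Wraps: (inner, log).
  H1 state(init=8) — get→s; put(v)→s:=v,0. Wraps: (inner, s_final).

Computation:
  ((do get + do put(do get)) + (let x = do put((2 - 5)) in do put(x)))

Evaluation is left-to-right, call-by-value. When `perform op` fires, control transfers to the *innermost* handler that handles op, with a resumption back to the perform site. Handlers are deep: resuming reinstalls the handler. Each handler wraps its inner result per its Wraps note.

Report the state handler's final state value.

Step-by-step:
get @ H1 ⇒ 8
get @ H1 ⇒ 8
put(8) @ H1 ⇒ s:=8
put(-3) @ H1 ⇒ s:=-3
put(0) @ H1 ⇒ s:=0
H0 returns (8, ())
H1 returns ((8, ()), 0)
= ((8, ()), 0)

Answer: 0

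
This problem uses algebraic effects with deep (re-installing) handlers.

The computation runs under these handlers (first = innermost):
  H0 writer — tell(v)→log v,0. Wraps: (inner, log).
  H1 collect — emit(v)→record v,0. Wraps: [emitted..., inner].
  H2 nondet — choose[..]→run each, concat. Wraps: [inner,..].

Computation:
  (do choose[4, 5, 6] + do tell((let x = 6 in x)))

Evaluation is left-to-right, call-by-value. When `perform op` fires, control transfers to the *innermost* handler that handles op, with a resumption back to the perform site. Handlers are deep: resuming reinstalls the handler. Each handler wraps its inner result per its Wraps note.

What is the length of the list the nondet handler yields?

Answer: 3

Step-by-step:
choose[4, 5, 6] @ H2
  branch[0] choose=4:
    tell(6) @ H0 ⇒ log+=6
    H0 returns (4, (6))
    H1 returns [(4, (6))]
    H2 returns [[(4, (6))]]
  branch[1] choose=5:
    tell(6) @ H0 ⇒ log+=6
    H0 returns (5, (6))
    H1 returns [(5, (6))]
    H2 returns [[(5, (6))]]
  branch[2] choose=6:
    tell(6) @ H0 ⇒ log+=6
    H0 returns (6, (6))
    H1 returns [(6, (6))]
    H2 returns [[(6, (6))]]
= [[(4, (6))], [(5, (6))], [(6, (6))]]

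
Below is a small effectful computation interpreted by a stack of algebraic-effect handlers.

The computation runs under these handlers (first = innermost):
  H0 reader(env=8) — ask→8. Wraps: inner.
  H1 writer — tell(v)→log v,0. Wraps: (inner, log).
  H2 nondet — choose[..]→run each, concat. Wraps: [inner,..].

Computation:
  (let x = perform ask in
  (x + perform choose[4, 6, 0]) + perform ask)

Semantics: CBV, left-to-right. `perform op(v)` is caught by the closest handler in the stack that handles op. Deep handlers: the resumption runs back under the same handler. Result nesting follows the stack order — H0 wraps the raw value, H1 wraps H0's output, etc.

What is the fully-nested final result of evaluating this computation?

Answer: [(20, ()), (22, ()), (16, ())]

Step-by-step:
ask @ H0 ⇒ 8
choose[4, 6, 0] @ H2
  branch[0] choose=4:
    ask @ H0 ⇒ 8
    H0 returns 20
    H1 returns (20, ())
    H2 returns [(20, ())]
  branch[1] choose=6:
    ask @ H0 ⇒ 8
    H0 returns 22
    H1 returns (22, ())
    H2 returns [(22, ())]
  branch[2] choose=0:
    ask @ H0 ⇒ 8
    H0 returns 16
    H1 returns (16, ())
    H2 returns [(16, ())]
= [(20, ()), (22, ()), (16, ())]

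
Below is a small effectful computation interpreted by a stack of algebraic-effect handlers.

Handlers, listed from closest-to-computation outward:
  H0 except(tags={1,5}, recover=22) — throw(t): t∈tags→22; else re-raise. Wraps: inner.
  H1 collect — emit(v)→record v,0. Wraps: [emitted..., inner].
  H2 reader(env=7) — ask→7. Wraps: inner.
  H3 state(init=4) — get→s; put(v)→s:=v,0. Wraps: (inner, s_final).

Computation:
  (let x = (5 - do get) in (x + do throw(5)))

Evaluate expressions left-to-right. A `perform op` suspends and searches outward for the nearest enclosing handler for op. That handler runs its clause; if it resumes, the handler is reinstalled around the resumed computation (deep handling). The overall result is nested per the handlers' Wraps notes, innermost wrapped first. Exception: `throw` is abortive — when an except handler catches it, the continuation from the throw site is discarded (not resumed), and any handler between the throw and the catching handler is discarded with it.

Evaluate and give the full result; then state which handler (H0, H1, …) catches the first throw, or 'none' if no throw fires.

Answer: ([22], 4) ; first throw caught by: H0

Working:
get @ H3 ⇒ 4
throw(5) @ H0 caught ⇒ 22
H1 returns [22]
H2 returns [22]
H3 returns ([22], 4)
= ([22], 4)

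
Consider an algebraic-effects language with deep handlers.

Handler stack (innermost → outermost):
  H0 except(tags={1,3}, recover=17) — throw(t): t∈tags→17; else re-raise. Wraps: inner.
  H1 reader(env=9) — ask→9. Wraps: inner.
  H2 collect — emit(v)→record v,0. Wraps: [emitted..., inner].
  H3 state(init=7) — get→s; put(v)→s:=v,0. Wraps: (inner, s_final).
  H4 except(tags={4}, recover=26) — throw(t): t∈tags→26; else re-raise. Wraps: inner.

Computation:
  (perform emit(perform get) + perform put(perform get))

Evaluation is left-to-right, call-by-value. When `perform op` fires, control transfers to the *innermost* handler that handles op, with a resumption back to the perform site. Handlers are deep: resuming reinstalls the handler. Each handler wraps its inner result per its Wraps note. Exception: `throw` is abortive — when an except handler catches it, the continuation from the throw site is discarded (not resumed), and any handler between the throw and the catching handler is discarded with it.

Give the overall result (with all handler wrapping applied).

Answer: ([7, 0], 7)

Step-by-step:
get @ H3 ⇒ 7
emit(7) @ H2 ⇒ out+=7
get @ H3 ⇒ 7
put(7) @ H3 ⇒ s:=7
H0 returns 0
H1 returns 0
H2 returns [7, 0]
H3 returns ([7, 0], 7)
H4 returns ([7, 0], 7)
= ([7, 0], 7)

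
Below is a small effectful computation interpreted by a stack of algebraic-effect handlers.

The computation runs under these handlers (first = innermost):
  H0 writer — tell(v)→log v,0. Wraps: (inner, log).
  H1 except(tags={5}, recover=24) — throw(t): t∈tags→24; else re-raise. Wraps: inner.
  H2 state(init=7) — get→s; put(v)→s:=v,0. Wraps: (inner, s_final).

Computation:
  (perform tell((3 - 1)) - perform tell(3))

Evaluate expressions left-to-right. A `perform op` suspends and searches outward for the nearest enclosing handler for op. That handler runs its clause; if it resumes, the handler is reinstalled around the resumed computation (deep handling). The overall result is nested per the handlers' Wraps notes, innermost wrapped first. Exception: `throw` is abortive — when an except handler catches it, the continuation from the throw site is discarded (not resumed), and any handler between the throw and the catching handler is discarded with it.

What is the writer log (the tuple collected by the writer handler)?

Working:
tell(2) @ H0 ⇒ log+=2
tell(3) @ H0 ⇒ log+=3
H0 returns (0, (2, 3))
H1 returns (0, (2, 3))
H2 returns ((0, (2, 3)), 7)
= ((0, (2, 3)), 7)

Answer: (2, 3)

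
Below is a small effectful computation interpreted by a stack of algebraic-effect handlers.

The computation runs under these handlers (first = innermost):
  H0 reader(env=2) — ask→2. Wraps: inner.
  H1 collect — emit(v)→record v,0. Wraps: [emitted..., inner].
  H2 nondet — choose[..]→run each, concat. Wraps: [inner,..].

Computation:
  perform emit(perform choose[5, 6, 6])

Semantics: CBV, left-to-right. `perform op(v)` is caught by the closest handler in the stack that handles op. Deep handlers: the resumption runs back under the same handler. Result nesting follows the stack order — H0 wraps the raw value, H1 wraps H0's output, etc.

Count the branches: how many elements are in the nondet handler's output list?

Working:
choose[5, 6, 6] @ H2
  branch[0] choose=5:
    emit(5) @ H1 ⇒ out+=5
    H0 returns 0
    H1 returns [5, 0]
    H2 returns [[5, 0]]
  branch[1] choose=6:
    emit(6) @ H1 ⇒ out+=6
    H0 returns 0
    H1 returns [6, 0]
    H2 returns [[6, 0]]
  branch[2] choose=6:
    emit(6) @ H1 ⇒ out+=6
    H0 returns 0
    H1 returns [6, 0]
    H2 returns [[6, 0]]
= [[5, 0], [6, 0], [6, 0]]

Answer: 3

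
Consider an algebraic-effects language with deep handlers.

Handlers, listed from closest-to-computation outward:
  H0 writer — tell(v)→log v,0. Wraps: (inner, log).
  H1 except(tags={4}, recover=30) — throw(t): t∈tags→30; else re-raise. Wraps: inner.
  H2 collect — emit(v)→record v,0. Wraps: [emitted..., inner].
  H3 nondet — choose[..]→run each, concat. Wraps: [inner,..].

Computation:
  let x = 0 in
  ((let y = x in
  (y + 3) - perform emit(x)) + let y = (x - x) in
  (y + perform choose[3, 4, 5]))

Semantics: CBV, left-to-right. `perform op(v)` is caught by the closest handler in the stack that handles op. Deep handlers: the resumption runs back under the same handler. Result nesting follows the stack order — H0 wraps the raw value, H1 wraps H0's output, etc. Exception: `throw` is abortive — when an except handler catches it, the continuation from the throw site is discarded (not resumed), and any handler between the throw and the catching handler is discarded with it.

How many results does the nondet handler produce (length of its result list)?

Answer: 3

Working:
emit(0) @ H2 ⇒ out+=0
choose[3, 4, 5] @ H3
  branch[0] choose=3:
    H0 returns (6, ())
    H1 returns (6, ())
    H2 returns [0, (6, ())]
    H3 returns [[0, (6, ())]]
  branch[1] choose=4:
    H0 returns (7, ())
    H1 returns (7, ())
    H2 returns [0, (7, ())]
    H3 returns [[0, (7, ())]]
  branch[2] choose=5:
    H0 returns (8, ())
    H1 returns (8, ())
    H2 returns [0, (8, ())]
    H3 returns [[0, (8, ())]]
= [[0, (6, ())], [0, (7, ())], [0, (8, ())]]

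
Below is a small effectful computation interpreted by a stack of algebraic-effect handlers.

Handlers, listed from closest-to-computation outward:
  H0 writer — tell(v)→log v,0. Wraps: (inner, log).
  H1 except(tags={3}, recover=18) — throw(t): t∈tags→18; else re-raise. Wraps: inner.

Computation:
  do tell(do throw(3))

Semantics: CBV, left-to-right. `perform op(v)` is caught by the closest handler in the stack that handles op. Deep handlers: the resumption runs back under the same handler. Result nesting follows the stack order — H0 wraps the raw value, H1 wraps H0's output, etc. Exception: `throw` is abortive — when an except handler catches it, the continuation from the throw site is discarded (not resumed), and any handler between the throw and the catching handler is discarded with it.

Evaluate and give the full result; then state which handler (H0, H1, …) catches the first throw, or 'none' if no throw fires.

Answer: 18 ; first throw caught by: H1

Step-by-step:
throw(3) @ H1 caught ⇒ 18
= 18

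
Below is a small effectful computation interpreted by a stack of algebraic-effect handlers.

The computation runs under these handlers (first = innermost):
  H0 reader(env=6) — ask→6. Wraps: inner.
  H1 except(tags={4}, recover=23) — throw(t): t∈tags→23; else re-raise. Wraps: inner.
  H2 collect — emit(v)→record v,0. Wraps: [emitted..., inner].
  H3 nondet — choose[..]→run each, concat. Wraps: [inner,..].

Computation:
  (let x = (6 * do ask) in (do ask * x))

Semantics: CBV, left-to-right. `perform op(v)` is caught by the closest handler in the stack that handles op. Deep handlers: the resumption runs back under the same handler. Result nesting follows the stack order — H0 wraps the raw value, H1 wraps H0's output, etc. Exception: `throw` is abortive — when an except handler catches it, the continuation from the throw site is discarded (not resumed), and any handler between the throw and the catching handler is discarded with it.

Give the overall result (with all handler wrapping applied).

Evaluation trace:
ask @ H0 ⇒ 6
ask @ H0 ⇒ 6
H0 returns 216
H1 returns 216
H2 returns [216]
H3 returns [[216]]
= [[216]]

Answer: [[216]]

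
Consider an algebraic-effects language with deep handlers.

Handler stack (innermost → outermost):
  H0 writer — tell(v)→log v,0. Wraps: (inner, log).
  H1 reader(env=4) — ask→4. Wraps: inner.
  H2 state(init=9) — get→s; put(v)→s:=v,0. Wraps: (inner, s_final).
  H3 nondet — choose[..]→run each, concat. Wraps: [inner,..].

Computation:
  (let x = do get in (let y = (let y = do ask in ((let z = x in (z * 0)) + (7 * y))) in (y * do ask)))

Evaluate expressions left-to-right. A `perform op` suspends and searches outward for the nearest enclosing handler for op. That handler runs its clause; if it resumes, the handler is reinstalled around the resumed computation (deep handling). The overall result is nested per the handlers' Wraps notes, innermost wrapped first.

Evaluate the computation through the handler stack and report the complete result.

Step-by-step:
get @ H2 ⇒ 9
ask @ H1 ⇒ 4
ask @ H1 ⇒ 4
H0 returns (112, ())
H1 returns (112, ())
H2 returns ((112, ()), 9)
H3 returns [((112, ()), 9)]
= [((112, ()), 9)]

Answer: [((112, ()), 9)]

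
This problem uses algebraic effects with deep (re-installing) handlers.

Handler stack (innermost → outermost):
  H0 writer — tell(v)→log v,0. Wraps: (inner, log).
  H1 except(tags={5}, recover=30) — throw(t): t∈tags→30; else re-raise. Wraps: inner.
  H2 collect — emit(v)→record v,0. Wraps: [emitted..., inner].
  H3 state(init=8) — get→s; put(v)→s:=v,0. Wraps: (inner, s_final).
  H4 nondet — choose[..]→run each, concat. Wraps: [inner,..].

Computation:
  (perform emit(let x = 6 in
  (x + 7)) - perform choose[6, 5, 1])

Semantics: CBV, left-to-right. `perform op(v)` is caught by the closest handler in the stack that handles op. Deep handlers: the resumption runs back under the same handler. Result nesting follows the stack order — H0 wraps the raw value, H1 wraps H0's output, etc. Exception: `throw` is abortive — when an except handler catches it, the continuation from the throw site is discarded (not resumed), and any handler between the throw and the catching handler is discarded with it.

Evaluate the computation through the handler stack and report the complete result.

Answer: [([13, (-6, ())], 8), ([13, (-5, ())], 8), ([13, (-1, ())], 8)]

Working:
emit(13) @ H2 ⇒ out+=13
choose[6, 5, 1] @ H4
  branch[0] choose=6:
    H0 returns (-6, ())
    H1 returns (-6, ())
    H2 returns [13, (-6, ())]
    H3 returns ([13, (-6, ())], 8)
    H4 returns [([13, (-6, ())], 8)]
  branch[1] choose=5:
    H0 returns (-5, ())
    H1 returns (-5, ())
    H2 returns [13, (-5, ())]
    H3 returns ([13, (-5, ())], 8)
    H4 returns [([13, (-5, ())], 8)]
  branch[2] choose=1:
    H0 returns (-1, ())
    H1 returns (-1, ())
    H2 returns [13, (-1, ())]
    H3 returns ([13, (-1, ())], 8)
    H4 returns [([13, (-1, ())], 8)]
= [([13, (-6, ())], 8), ([13, (-5, ())], 8), ([13, (-1, ())], 8)]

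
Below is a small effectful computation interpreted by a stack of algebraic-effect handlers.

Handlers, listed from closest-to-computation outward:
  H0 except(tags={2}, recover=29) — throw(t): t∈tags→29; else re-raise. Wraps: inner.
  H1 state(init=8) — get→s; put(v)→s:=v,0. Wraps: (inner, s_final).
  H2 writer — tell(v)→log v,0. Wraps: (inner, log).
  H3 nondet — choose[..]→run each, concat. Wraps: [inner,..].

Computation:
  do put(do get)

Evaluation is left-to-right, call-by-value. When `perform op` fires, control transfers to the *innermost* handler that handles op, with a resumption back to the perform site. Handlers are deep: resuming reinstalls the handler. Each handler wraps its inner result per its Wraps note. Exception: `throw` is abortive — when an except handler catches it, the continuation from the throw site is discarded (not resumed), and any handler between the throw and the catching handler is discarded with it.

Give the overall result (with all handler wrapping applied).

Answer: [((0, 8), ())]

Working:
get @ H1 ⇒ 8
put(8) @ H1 ⇒ s:=8
H0 returns 0
H1 returns (0, 8)
H2 returns ((0, 8), ())
H3 returns [((0, 8), ())]
= [((0, 8), ())]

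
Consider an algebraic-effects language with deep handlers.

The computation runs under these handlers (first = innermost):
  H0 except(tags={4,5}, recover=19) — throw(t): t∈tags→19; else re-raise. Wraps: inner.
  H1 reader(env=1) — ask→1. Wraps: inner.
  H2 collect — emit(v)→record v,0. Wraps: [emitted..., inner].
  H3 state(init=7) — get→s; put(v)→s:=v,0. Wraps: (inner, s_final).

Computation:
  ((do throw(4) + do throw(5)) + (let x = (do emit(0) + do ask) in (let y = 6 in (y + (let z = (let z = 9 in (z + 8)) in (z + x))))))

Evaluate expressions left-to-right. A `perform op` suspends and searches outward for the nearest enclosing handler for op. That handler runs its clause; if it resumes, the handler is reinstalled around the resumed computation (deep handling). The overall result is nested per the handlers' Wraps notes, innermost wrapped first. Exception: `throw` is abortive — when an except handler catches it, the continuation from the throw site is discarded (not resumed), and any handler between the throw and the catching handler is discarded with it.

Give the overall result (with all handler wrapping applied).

Answer: ([19], 7)

Evaluation trace:
throw(4) @ H0 caught ⇒ 19
H1 returns 19
H2 returns [19]
H3 returns ([19], 7)
= ([19], 7)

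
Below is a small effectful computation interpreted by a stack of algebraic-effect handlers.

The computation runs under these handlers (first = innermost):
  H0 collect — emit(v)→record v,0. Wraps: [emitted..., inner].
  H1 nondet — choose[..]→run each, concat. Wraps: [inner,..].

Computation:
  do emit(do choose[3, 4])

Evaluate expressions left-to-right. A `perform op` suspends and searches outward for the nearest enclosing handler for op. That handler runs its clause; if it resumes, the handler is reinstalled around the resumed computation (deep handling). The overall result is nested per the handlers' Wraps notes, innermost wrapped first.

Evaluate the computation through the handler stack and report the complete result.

Step-by-step:
choose[3, 4] @ H1
  branch[0] choose=3:
    emit(3) @ H0 ⇒ out+=3
    H0 returns [3, 0]
    H1 returns [[3, 0]]
  branch[1] choose=4:
    emit(4) @ H0 ⇒ out+=4
    H0 returns [4, 0]
    H1 returns [[4, 0]]
= [[3, 0], [4, 0]]

Answer: [[3, 0], [4, 0]]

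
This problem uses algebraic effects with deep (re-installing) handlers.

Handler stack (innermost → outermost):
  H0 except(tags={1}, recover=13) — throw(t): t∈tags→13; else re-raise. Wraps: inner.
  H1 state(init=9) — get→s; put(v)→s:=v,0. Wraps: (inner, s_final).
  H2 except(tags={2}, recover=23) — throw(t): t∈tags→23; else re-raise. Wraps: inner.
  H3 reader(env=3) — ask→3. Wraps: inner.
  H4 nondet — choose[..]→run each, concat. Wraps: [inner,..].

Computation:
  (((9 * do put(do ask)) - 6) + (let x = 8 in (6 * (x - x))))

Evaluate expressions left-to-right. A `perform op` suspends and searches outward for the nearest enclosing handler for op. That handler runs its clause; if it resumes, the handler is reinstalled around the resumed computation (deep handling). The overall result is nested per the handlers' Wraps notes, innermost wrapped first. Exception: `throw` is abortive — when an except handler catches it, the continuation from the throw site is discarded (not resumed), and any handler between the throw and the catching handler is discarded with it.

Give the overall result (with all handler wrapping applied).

Answer: [(-6, 3)]

Working:
ask @ H3 ⇒ 3
put(3) @ H1 ⇒ s:=3
H0 returns -6
H1 returns (-6, 3)
H2 returns (-6, 3)
H3 returns (-6, 3)
H4 returns [(-6, 3)]
= [(-6, 3)]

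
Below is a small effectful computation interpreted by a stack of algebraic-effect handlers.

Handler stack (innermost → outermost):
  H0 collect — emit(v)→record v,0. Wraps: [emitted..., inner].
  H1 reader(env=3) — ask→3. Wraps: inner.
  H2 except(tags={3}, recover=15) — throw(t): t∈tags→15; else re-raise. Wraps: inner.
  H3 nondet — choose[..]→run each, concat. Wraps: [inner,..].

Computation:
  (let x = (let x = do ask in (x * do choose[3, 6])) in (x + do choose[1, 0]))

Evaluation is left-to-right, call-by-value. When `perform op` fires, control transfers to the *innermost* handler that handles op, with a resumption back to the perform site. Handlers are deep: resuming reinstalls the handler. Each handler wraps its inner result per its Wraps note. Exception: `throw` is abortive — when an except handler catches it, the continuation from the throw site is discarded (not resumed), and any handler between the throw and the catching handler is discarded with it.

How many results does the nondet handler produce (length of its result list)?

Working:
ask @ H1 ⇒ 3
choose[3, 6] @ H3
  branch[0] choose=3:
    choose[1, 0] @ H3
      branch[0] choose=1:
        H0 returns [10]
        H1 returns [10]
        H2 returns [10]
        H3 returns [[10]]
      branch[1] choose=0:
        H0 returns [9]
        H1 returns [9]
        H2 returns [9]
        H3 returns [[9]]
  branch[1] choose=6:
    choose[1, 0] @ H3
      branch[0] choose=1:
        H0 returns [19]
        H1 returns [19]
        H2 returns [19]
        H3 returns [[19]]
      branch[1] choose=0:
        H0 returns [18]
        H1 returns [18]
        H2 returns [18]
        H3 returns [[18]]
= [[10], [9], [19], [18]]

Answer: 4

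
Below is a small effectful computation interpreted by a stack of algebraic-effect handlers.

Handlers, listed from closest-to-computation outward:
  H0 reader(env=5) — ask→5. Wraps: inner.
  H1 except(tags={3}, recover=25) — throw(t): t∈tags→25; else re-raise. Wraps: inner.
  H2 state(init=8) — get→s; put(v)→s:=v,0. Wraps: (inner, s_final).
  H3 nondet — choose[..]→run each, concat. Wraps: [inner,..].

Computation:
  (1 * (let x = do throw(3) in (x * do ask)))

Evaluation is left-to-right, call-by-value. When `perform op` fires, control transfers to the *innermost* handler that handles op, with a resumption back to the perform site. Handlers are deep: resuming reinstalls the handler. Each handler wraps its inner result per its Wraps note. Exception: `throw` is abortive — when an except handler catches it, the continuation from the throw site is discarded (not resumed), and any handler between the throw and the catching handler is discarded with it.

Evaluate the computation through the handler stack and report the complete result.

Working:
throw(3) @ H1 caught ⇒ 25
H2 returns (25, 8)
H3 returns [(25, 8)]
= [(25, 8)]

Answer: [(25, 8)]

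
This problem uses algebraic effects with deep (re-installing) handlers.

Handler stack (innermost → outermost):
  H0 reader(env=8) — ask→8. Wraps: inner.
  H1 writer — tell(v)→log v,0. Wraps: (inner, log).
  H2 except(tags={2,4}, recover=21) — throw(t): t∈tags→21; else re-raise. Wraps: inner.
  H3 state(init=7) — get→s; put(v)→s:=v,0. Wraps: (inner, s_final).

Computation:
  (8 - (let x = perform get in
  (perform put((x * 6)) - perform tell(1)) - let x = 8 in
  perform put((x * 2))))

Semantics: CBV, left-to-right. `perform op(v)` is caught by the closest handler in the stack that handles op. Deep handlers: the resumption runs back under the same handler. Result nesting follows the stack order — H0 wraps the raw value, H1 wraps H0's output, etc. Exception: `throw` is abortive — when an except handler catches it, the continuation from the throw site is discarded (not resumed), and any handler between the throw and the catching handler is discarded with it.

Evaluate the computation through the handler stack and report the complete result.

Step-by-step:
get @ H3 ⇒ 7
put(42) @ H3 ⇒ s:=42
tell(1) @ H1 ⇒ log+=1
put(16) @ H3 ⇒ s:=16
H0 returns 8
H1 returns (8, (1))
H2 returns (8, (1))
H3 returns ((8, (1)), 16)
= ((8, (1)), 16)

Answer: ((8, (1)), 16)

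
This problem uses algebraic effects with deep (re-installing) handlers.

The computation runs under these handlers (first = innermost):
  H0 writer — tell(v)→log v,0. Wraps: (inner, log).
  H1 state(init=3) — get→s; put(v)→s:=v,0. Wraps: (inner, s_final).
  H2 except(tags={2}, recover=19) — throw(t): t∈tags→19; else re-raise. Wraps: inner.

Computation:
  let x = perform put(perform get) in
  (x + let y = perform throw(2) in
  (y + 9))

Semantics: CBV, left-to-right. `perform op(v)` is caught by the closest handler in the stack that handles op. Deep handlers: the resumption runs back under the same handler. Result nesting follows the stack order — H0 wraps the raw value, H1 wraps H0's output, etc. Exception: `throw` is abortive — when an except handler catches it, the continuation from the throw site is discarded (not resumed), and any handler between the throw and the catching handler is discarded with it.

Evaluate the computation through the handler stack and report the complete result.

Evaluation trace:
get @ H1 ⇒ 3
put(3) @ H1 ⇒ s:=3
throw(2) @ H2 caught ⇒ 19
= 19

Answer: 19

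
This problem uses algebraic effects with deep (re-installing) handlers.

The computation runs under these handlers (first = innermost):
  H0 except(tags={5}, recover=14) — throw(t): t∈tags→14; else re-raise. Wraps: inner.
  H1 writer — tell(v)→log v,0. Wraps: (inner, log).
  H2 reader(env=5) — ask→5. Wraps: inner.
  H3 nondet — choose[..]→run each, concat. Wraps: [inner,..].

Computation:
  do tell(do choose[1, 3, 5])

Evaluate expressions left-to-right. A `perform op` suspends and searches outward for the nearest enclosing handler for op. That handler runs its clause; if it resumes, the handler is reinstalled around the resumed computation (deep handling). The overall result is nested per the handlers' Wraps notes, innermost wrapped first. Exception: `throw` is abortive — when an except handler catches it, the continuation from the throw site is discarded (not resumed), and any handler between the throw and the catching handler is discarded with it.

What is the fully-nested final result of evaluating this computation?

Answer: [(0, (1)), (0, (3)), (0, (5))]

Step-by-step:
choose[1, 3, 5] @ H3
  branch[0] choose=1:
    tell(1) @ H1 ⇒ log+=1
    H0 returns 0
    H1 returns (0, (1))
    H2 returns (0, (1))
    H3 returns [(0, (1))]
  branch[1] choose=3:
    tell(3) @ H1 ⇒ log+=3
    H0 returns 0
    H1 returns (0, (3))
    H2 returns (0, (3))
    H3 returns [(0, (3))]
  branch[2] choose=5:
    tell(5) @ H1 ⇒ log+=5
    H0 returns 0
    H1 returns (0, (5))
    H2 returns (0, (5))
    H3 returns [(0, (5))]
= [(0, (1)), (0, (3)), (0, (5))]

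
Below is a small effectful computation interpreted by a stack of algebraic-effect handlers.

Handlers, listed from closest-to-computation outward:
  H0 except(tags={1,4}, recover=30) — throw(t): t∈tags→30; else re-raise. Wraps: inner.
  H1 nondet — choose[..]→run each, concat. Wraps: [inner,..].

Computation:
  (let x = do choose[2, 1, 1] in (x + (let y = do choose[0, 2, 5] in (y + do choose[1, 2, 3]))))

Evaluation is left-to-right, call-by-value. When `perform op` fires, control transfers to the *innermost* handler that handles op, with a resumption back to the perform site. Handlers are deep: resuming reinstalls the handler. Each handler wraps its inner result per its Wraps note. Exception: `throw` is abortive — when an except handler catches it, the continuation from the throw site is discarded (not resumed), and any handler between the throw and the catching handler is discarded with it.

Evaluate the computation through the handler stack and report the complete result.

Answer: [3, 4, 5, 5, 6, 7, 8, 9, 10, 2, 3, 4, 4, 5, 6, 7, 8, 9, 2, 3, 4, 4, 5, 6, 7, 8, 9]

Evaluation trace:
choose[2, 1, 1] @ H1
  branch[0] choose=2:
    choose[0, 2, 5] @ H1
      branch[0] choose=0:
        choose[1, 2, 3] @ H1
          branch[0] choose=1:
            H0 returns 3
            H1 returns [3]
          branch[1] choose=2:
            H0 returns 4
            H1 returns [4]
          branch[2] choose=3:
            H0 returns 5
            H1 returns [5]
      branch[1] choose=2:
        choose[1, 2, 3] @ H1
          branch[0] choose=1:
            H0 returns 5
            H1 returns [5]
          branch[1] choose=2:
            H0 returns 6
            H1 returns [6]
          branch[2] choose=3:
            H0 returns 7
            H1 returns [7]
      branch[2] choose=5:
        choose[1, 2, 3] @ H1
          branch[0] choose=1:
            H0 returns 8
            H1 returns [8]
          branch[1] choose=2:
            H0 returns 9
            H1 returns [9]
          branch[2] choose=3:
            H0 returns 10
            H1 returns [10]
  branch[1] choose=1:
    choose[0, 2, 5] @ H1
      branch[0] choose=0:
        choose[1, 2, 3] @ H1
          branch[0] choose=1:
            H0 returns 2
            H1 returns [2]
          branch[1] choose=2:
            H0 returns 3
            H1 returns [3]
          branch[2] choose=3:
            H0 returns 4
            H1 returns [4]
      branch[1] choose=2:
        choose[1, 2, 3] @ H1
          branch[0] choose=1:
            H0 returns 4
            H1 returns [4]
          branch[1] choose=2:
            H0 returns 5
            H1 returns [5]
          branch[2] choose=3:
            H0 returns 6
            H1 returns [6]
      branch[2] choose=5:
        choose[1, 2, 3] @ H1
          branch[0] choose=1:
            H0 returns 7
            H1 returns [7]
          branch[1] choose=2:
            H0 returns 8
            H1 returns [8]
          branch[2] choose=3:
            H0 returns 9
            H1 returns [9]
  branch[2] choose=1:
    choose[0, 2, 5] @ H1
      branch[0] choose=0:
        choose[1, 2, 3] @ H1
          branch[0] choose=1:
            H0 returns 2
            H1 returns [2]
          branch[1] choose=2:
            H0 returns 3
            H1 returns [3]
          branch[2] choose=3:
            H0 returns 4
            H1 returns [4]
      branch[1] choose=2:
        choose[1, 2, 3] @ H1
          branch[0] choose=1:
            H0 returns 4
            H1 returns [4]
          branch[1] choose=2:
            H0 returns 5
            H1 returns [5]
          branch[2] choose=3:
            H0 returns 6
            H1 returns [6]
      branch[2] choose=5:
        choose[1, 2, 3] @ H1
          branch[0] choose=1:
            H0 returns 7
            H1 returns [7]
          branch[1] choose=2:
            H0 returns 8
            H1 returns [8]
          branch[2] choose=3:
            H0 returns 9
            H1 returns [9]
= [3, 4, 5, 5, 6, 7, 8, 9, 10, 2, 3, 4, 4, 5, 6, 7, 8, 9, 2, 3, 4, 4, 5, 6, 7, 8, 9]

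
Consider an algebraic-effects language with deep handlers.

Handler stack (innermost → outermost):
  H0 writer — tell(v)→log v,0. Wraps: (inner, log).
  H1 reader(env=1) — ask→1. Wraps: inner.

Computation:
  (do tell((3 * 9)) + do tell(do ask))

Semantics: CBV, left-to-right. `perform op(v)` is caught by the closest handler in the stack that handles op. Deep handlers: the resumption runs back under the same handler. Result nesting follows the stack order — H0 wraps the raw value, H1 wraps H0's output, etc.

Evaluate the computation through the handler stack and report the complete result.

Evaluation trace:
tell(27) @ H0 ⇒ log+=27
ask @ H1 ⇒ 1
tell(1) @ H0 ⇒ log+=1
H0 returns (0, (27, 1))
H1 returns (0, (27, 1))
= (0, (27, 1))

Answer: (0, (27, 1))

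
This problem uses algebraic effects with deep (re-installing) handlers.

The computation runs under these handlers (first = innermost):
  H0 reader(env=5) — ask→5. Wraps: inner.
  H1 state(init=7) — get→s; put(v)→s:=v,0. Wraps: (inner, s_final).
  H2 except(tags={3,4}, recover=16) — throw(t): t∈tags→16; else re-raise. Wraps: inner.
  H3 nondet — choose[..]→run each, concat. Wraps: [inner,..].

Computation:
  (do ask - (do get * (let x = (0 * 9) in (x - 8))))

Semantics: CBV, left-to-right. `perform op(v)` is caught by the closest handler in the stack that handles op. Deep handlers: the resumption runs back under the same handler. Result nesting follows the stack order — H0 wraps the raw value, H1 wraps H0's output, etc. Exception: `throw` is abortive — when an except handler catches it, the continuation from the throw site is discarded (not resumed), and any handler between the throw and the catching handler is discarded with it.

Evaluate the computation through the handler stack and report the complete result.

Evaluation trace:
ask @ H0 ⇒ 5
get @ H1 ⇒ 7
H0 returns 61
H1 returns (61, 7)
H2 returns (61, 7)
H3 returns [(61, 7)]
= [(61, 7)]

Answer: [(61, 7)]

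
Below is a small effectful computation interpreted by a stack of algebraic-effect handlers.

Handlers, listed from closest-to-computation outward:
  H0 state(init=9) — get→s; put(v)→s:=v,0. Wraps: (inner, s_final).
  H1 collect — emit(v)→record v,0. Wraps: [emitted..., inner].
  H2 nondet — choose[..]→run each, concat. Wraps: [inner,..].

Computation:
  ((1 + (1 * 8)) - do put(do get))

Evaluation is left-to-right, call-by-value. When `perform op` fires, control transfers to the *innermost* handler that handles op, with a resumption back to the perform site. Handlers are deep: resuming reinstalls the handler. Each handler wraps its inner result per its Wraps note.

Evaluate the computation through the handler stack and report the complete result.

Answer: [[(9, 9)]]

Evaluation trace:
get @ H0 ⇒ 9
put(9) @ H0 ⇒ s:=9
H0 returns (9, 9)
H1 returns [(9, 9)]
H2 returns [[(9, 9)]]
= [[(9, 9)]]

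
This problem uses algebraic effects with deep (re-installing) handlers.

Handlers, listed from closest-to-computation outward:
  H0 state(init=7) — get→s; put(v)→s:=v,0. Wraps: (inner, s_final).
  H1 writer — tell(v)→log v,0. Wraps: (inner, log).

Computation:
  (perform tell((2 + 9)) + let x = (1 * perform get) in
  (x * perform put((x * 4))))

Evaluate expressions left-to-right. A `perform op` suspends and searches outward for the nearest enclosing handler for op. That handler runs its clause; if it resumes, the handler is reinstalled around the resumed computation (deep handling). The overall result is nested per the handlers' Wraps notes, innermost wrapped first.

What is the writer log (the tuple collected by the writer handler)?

Evaluation trace:
tell(11) @ H1 ⇒ log+=11
get @ H0 ⇒ 7
put(28) @ H0 ⇒ s:=28
H0 returns (0, 28)
H1 returns ((0, 28), (11))
= ((0, 28), (11))

Answer: (11)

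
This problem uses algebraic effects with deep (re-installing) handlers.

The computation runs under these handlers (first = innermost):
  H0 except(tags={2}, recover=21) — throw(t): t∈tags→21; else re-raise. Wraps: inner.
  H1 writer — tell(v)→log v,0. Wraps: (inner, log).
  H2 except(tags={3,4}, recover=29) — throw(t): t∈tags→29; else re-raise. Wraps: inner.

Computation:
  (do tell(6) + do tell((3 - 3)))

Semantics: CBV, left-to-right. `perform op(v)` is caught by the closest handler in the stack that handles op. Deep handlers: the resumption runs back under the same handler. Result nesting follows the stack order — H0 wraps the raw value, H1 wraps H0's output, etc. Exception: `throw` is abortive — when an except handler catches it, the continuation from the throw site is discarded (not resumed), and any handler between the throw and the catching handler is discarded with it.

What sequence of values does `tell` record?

Step-by-step:
tell(6) @ H1 ⇒ log+=6
tell(0) @ H1 ⇒ log+=0
H0 returns 0
H1 returns (0, (6, 0))
H2 returns (0, (6, 0))
= (0, (6, 0))

Answer: (6, 0)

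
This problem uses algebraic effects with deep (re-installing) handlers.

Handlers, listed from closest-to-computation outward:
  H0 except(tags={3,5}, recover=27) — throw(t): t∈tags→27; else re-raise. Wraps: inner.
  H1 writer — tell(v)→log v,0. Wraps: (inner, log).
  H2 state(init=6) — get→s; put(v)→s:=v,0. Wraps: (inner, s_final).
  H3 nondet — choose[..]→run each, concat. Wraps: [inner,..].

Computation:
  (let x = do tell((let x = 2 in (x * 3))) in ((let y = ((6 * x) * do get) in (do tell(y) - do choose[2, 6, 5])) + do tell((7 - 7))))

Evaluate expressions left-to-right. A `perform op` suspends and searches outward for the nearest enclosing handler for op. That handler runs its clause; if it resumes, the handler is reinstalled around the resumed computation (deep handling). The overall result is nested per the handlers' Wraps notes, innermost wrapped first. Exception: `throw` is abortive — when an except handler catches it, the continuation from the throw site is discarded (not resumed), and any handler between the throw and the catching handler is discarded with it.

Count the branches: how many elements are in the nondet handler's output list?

Answer: 3

Working:
tell(6) @ H1 ⇒ log+=6
get @ H2 ⇒ 6
tell(0) @ H1 ⇒ log+=0
choose[2, 6, 5] @ H3
  branch[0] choose=2:
    tell(0) @ H1 ⇒ log+=0
    H0 returns -2
    H1 returns (-2, (6, 0, 0))
    H2 returns ((-2, (6, 0, 0)), 6)
    H3 returns [((-2, (6, 0, 0)), 6)]
  branch[1] choose=6:
    tell(0) @ H1 ⇒ log+=0
    H0 returns -6
    H1 returns (-6, (6, 0, 0))
    H2 returns ((-6, (6, 0, 0)), 6)
    H3 returns [((-6, (6, 0, 0)), 6)]
  branch[2] choose=5:
    tell(0) @ H1 ⇒ log+=0
    H0 returns -5
    H1 returns (-5, (6, 0, 0))
    H2 returns ((-5, (6, 0, 0)), 6)
    H3 returns [((-5, (6, 0, 0)), 6)]
= [((-2, (6, 0, 0)), 6), ((-6, (6, 0, 0)), 6), ((-5, (6, 0, 0)), 6)]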